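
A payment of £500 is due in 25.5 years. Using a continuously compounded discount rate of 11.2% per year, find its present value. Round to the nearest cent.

£28.75

P = A·e^(−rt) = 500·e^(−2.856).
e^(−2.856) ≈ 0.0574982941, so P ≈ 28.7491.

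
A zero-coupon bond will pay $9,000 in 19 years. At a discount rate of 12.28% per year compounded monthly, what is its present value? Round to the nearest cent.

$883.28

Growth factor = (1 + 0.1228/12)^228 ≈ 10.18934553.
P = 9,000/10.18934553 ≈ 883.2756.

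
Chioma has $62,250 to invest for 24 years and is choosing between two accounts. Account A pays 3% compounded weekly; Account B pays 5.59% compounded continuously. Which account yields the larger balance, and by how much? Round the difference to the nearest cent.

Account B, by $110,254.22

A: (1 + 0.03/52)^1248 ≈ 2.05400672898, so 62,250 × 2.05400672898 ≈ 127,861.9189.
B: e^(0.0559·24) = e^1.3416 ≈ 3.82515886596, so 62,250 × 3.82515886596 ≈ 238,116.1394.
Difference ≈ 110,254.2205 in favor of B.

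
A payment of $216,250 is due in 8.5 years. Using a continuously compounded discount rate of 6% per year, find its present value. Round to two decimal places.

$129,857.17

P = A·e^(−rt) = 216,250·e^(−0.51).
e^(−0.51) ≈ 0.600495578812, so P ≈ 129,857.1689.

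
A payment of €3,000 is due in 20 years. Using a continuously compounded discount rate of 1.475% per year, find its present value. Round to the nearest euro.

€2,234

P = A·e^(−rt) = 3,000·e^(−0.295).
e^(−0.295) ≈ 0.7445315875, so P ≈ 2,233.5948.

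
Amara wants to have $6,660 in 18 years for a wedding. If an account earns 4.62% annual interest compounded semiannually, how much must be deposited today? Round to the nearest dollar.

Periodic rate = 4.62%/2 = 0.0231; 36 periods.
P = 6,660/(1 + 0.0231)^36 ≈ 6,660/2.275364867 ≈ 2,927.0031.

$2,927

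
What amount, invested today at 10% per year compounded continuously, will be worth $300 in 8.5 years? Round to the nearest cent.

$128.22

P = A·e^(−rt) = 300·e^(−0.85).
e^(−0.85) ≈ 0.427414932, so P ≈ 128.2245.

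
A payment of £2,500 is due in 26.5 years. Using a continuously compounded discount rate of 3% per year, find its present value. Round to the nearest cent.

£1,128.95

P = A·e^(−rt) = 2,500·e^(−0.795).
e^(−0.795) ≈ 0.4515812349, so P ≈ 1,128.9531.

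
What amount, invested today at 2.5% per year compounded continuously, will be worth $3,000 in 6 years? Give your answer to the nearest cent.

P = A·e^(−rt) = 3,000·e^(−0.15).
e^(−0.15) ≈ 0.8607079764, so P ≈ 2,582.1239.

$2,582.12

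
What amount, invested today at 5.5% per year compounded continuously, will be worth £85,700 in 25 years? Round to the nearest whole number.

£21,668

P = A·e^(−rt) = 85,700·e^(−1.375).
e^(−1.375) ≈ 0.2528395958, so P ≈ 21,668.3534.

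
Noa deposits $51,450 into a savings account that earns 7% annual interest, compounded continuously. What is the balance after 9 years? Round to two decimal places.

$96,603.06

A = P·e^(rt) = 51,450·e^(0.07·9) = 51,450·e^0.63.
e^0.63 ≈ 1.8776105793, so A ≈ 96,603.0643.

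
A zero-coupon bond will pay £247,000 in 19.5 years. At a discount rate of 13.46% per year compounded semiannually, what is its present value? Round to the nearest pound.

Periodic rate = 13.46%/2 = 0.0673; 39 periods.
P = 247,000/(1 + 0.0673)^39 ≈ 247,000/12.6815946555 ≈ 19,477.0458.

£19,477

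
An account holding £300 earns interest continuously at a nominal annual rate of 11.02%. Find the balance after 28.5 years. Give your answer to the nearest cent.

A = P·e^(rt) = 300·e^(0.1102·28.5) = 300·e^3.1407.
e^3.1407 ≈ 23.12004523, so A ≈ 6,936.0136.

£6,936.01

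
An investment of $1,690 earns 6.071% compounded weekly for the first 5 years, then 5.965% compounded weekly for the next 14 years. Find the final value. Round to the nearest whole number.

$5,274

Phase 1: 1,690·(1 + 0.0011675)^260 ≈ 2,288.9689.
Phase 2: 2,288.9689·(1 + 0.05965/52)^728 ≈ 5,273.6507.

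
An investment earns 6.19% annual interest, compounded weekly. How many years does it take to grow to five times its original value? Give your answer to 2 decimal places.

(1 + 0.00119038)^(52t) = 5.
52t = ln 5 / ln(1 + 0.00119038) ≈ 1.6094/0.00118968 ≈ 1352.8364.
t ≈ 26.0161.

26.02 years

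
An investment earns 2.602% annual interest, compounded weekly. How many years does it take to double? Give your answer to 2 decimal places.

(1 + 0.000500385)^(52t) = 2.
52t = ln 2 / ln(1 + 0.000500385) ≈ 0.69315/0.000500259 ≈ 1385.5753.
t ≈ 26.6457.

26.65 years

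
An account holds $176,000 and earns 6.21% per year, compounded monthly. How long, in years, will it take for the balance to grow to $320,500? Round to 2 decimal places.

We need (1 + 0.005175)^(12t) = 1.821, so 12t = ln 1.821 / ln 1.005175 ≈ 116.1252.
t ≈ 116.1252/12 = 9.6771 years.

9.68 years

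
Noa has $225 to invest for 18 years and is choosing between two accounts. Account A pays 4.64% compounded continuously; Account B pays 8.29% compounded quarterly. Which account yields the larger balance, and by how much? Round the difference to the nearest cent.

Account A growth factor: e^(0.0464·18) = e^0.8352 ≈ 2.30527506; balance ≈ 518.6869.
Account B growth factor: (1 + 0.020725)^72 ≈ 4.37955647; balance ≈ 985.4002.
Account B is larger by 466.7133.

Account B, by $466.71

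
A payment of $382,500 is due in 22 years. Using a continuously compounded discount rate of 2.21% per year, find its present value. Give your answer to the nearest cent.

$235,221.74

P = A·e^(−rt) = 382,500·e^(−0.4862).
e^(−0.4862) ≈ 0.614958803253, so P ≈ 235,221.7422.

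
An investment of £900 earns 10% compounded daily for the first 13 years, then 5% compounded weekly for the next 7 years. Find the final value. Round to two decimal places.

After 13 years at 10%: 900 × 3.668643409 ≈ 3,301.7791.
Then 7 years at 5%: 3,301.7791 × 1.418828936 ≈ 4,684.6597.

£4,684.66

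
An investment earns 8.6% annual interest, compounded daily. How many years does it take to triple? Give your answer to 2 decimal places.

12.78 years

(1 + 0.000235616)^(365t) = 3.
365t = ln 3 / ln(1 + 0.000235616) ≈ 1.0986/0.000235589 ≈ 4663.2642.
t ≈ 12.7761.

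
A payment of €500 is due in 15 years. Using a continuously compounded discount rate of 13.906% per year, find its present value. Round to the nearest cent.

P = A·e^(−rt) = 500·e^(−2.0859).
e^(−2.0859) ≈ 0.124195294, so P ≈ 62.0976.

€62.10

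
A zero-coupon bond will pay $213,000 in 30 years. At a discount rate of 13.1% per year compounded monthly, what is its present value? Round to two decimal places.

$4,274.16

Growth factor = (1 + 0.131/12)^360 ≈ 49.8343048994.
P = 213,000/49.8343048994 ≈ 4,274.1642.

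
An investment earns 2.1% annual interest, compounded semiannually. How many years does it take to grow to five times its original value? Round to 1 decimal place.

77.0 years

(1 + 0.0105)^(2t) = 5.
2t = ln 5 / ln(1 + 0.0105) ≈ 1.6094/0.0104453 ≈ 154.0831.
t ≈ 77.0416.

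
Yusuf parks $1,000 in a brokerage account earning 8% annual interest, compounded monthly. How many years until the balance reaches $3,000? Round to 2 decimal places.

(1 + 0.00666667)^(12t) = 3,000/1,000 = 3.
12t·ln(1 + 0.00666667) = ln(3); 12t = 1.0986/0.00664454 ≈ 165.3405.
t ≈ 13.7784 years.

13.78 years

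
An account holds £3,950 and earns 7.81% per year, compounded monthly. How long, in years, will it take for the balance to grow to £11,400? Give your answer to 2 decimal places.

13.62 years

We need (1 + 0.00650833)^(12t) = 2.8861, so 12t = ln 2.8861 / ln 1.006508 ≈ 163.3818.
t ≈ 163.3818/12 = 13.6151 years.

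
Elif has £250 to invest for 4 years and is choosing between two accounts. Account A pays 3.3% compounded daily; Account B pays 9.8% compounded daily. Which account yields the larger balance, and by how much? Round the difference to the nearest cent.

A: (1 + 0.033/365)^1460 ≈ 1.14110151, so 250 × 1.14110151 ≈ 285.2754.
B: (1 + 0.098/365)^1460 ≈ 1.47985985, so 250 × 1.47985985 ≈ 369.9650.
Difference ≈ 84.6896 in favor of B.

Account B, by £84.69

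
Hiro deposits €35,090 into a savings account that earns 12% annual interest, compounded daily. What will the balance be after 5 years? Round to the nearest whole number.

€63,932

Growth factor = (1 + 0.12/365)^1825 ≈ 1.8219391328.
A ≈ 35,090 × 1.8219391328 ≈ 63,931.8442.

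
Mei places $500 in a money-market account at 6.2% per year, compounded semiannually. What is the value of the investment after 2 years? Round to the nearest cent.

Growth factor = (1 + 0.031)^4 ≈ 1.12988609.
A ≈ 500 × 1.12988609 ≈ 564.9430.

$564.94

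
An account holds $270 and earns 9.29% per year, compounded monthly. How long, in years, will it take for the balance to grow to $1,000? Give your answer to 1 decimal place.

(1 + 0.00774167)^(12t) = 1,000/270 = 3.7037.
12t·ln(1 + 0.00774167) = ln(3.7037); 12t = 1.3093/0.00771185 ≈ 169.7819.
t ≈ 14.1485 years.

14.1 years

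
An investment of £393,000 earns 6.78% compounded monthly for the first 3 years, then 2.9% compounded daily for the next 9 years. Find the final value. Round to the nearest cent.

£624,921.97

Phase 1: 393,000·(1 + 0.00565)^36 ≈ 481,370.4606.
Phase 2: 481,370.4606·(1 + 0.029/365)^3285 ≈ 624,921.9701.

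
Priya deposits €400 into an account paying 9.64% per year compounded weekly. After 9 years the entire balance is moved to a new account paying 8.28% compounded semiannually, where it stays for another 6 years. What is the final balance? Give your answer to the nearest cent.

Phase 1: 400·(1 + 0.0964/52)^468 ≈ 951.7109.
Phase 2: 951.7109·(1 + 0.0414)^12 ≈ 1,548.5169.

€1,548.52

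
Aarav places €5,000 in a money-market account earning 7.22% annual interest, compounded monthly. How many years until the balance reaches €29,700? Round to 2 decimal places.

We need (1 + 0.00601667)^(12t) = 5.94, so 12t = ln 5.94 / ln 1.006017 ≈ 297.0189.
t ≈ 297.0189/12 = 24.7516 years.

24.75 years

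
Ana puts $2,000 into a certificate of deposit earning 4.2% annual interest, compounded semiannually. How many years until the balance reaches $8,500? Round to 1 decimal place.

34.8 years

We need (1 + 0.021)^(2t) = 4.25, so 2t = ln 4.25 / ln 1.021 ≈ 69.6219.
t ≈ 69.6219/2 = 34.8109 years.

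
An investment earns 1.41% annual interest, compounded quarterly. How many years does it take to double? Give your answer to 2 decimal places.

(1 + 0.003525)^(4t) = 2.
4t = ln 2 / ln(1 + 0.003525) ≈ 0.69315/0.0035188 ≈ 196.9839.
t ≈ 49.2460.

49.25 years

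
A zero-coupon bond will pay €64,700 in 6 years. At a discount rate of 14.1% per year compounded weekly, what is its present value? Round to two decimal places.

Growth factor = (1 + 0.141/52)^312 ≈ 2.327640488.
P = 64,700/2.327640488 ≈ 27,796.3888.

€27,796.39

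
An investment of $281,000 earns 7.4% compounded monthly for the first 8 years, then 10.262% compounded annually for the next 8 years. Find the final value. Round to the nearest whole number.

After 8 years at 7.4%: 281,000 × 1.804317017058 ≈ 507,013.0818.
Then 8 years at 10.262%: 507,013.0818 × 2.184776046964 ≈ 1,107,710.0366.

$1,107,710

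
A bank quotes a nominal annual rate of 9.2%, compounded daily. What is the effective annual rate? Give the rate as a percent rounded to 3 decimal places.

9.635%

One year is 365 periods at 0.000252055 each: (1 + 0.000252055)^365 ≈ 1.096352.
EAR = 1.096352 − 1 ≈ 9.63521%.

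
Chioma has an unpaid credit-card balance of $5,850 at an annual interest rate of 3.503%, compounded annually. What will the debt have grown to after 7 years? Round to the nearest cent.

$7,444.34

Growth factor = (1 + 0.03503)^7 ≈ 1.272537429.
A ≈ 5,850 × 1.272537429 ≈ 7,444.3440.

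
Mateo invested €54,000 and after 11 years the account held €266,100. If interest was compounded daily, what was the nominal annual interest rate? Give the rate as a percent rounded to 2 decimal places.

14.50%

The 4015-period growth factor is 266,100/54,000 = 4.92778.
r/365 = 4.92778^(1/4015) − 1 ≈ 0.000397311, so r ≈ 365·0.000397311 = 14.50186%.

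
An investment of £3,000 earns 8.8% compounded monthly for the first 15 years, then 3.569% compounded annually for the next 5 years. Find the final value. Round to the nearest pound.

After 15 years at 8.8%: 3,000 × 3.7254346621 ≈ 11,176.3040.
Then 5 years at 3.569%: 11,176.3040 × 1.1916505421 ≈ 13,318.2487.

£13,318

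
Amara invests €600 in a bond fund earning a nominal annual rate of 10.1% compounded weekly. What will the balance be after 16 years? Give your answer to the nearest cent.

€3,015.02

Growth factor = (1 + 0.101/52)^832 ≈ 5.025036133.
A ≈ 600 × 5.025036133 ≈ 3,015.0217.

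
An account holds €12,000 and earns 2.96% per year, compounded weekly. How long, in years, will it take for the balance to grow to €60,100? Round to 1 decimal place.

We need (1 + 0.000569231)^(52t) = 5.0083, so 52t = ln 5.0083 / ln 1.000569 ≈ 2831.1219.
t ≈ 2831.1219/52 = 54.4447 years.

54.4 years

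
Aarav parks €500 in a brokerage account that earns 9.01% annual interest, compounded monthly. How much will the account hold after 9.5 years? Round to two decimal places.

Periodic rate = 9.01%/12 = 0.00750833; periods = 12·9.5 = 114.
A = 500·(1 + 0.0901/12)^114 ≈ 500·2.346095872 ≈ 1,173.0479.

€1,173.05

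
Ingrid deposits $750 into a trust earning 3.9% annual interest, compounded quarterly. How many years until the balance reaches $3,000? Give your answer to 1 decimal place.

35.7 years

We need (1 + 0.00975)^(4t) = 4, so 4t = ln 4 / ln 1.00975 ≈ 142.8761.
t ≈ 142.8761/4 = 35.7190 years.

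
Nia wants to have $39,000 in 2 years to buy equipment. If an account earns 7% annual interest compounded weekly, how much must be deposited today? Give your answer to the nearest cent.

$33,908.16

Periodic rate = 7%/52 = 0.00134615; 104 periods.
P = 39,000/(1 + 0.07/52)^104 ≈ 39,000/1.1501655099 ≈ 33,908.1634.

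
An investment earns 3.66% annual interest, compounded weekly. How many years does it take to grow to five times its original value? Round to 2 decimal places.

43.99 years

(1 + 0.000703846)^(52t) = 5.
52t = ln 5 / ln(1 + 0.000703846) ≈ 1.6094/0.000703599 ≈ 2287.4377.
t ≈ 43.9892.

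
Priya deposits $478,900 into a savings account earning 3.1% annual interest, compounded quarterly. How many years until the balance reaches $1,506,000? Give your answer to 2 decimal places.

(1 + 0.00775)^(4t) = 1,506,000/478,900 = 3.1447.
4t·ln(1 + 0.00775) = ln(3.1447); 4t = 1.1457/0.00772012 ≈ 148.4070.
t ≈ 37.1018 years.

37.10 years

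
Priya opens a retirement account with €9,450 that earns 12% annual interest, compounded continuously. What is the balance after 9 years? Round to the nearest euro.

A = P·e^(rt) = 9,450·e^(0.12·9) = 9,450·e^1.08.
e^1.08 ≈ 2.9446795511, so A ≈ 27,827.2218.

€27,827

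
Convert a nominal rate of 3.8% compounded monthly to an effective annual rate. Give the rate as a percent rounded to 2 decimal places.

EAR = (1 + 3.8%/12)^12 − 1 = (1 + 0.00316667)^12 − 1.
(1 + 0.00316667)^12 ≈ 1.038669, so EAR ≈ 3.86689%.

3.87%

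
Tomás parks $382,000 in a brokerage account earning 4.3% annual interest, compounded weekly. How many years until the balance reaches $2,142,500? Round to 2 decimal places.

40.12 years

We need (1 + 0.000826923)^(52t) = 5.6086, so 52t = ln 5.6086 / ln 1.000827 ≈ 2086.0718.
t ≈ 2086.0718/52 = 40.1168 years.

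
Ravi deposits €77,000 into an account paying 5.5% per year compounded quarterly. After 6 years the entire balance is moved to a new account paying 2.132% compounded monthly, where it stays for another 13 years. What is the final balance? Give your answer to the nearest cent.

€140,959.32

Phase 1: 77,000·(1 + 0.01375)^24 ≈ 106,864.0276.
Phase 2: 106,864.0276·(1 + 0.02132/12)^156 ≈ 140,959.3199.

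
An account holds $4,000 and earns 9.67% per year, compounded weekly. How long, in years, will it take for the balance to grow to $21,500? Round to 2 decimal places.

We need (1 + 0.00185962)^(52t) = 5.375, so 52t = ln 5.375 / ln 1.00186 ≈ 905.1989.
t ≈ 905.1989/52 = 17.4077 years.

17.41 years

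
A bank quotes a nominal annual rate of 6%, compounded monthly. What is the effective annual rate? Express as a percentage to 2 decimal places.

6.17%

EAR = (1 + 6%/12)^12 − 1 = (1 + 0.005)^12 − 1.
(1 + 0.005)^12 ≈ 1.061678, so EAR ≈ 6.16778%.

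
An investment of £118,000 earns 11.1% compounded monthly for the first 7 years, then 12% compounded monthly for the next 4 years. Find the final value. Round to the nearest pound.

After 7 years at 11.1%: 118,000 × 2.16718346712 ≈ 255,727.6491.
Then 4 years at 12%: 255,727.6491 × 1.61222607768 ≈ 412,290.7847.

£412,291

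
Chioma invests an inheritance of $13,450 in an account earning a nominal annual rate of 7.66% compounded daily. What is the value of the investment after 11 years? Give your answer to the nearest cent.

Periodic rate = 7.66%/365 = 0.000209863; periods = 365·11 = 4015.
A = 13,450·(1 + 0.0766/365)^4015 ≈ 13,450·2.3221920694 ≈ 31,233.4833.

$31,233.48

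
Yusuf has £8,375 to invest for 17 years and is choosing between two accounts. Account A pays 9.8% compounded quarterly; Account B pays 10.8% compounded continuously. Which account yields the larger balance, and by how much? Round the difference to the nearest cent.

A: (1 + 0.0245)^68 ≈ 5.1857725692, so 8,375 × 5.1857725692 ≈ 43,430.8453.
B: e^(0.108·17) = e^1.836 ≈ 6.2714024132, so 8,375 × 6.2714024132 ≈ 52,522.9952.
Difference ≈ 9,092.1499 in favor of B.

Account B, by £9,092.15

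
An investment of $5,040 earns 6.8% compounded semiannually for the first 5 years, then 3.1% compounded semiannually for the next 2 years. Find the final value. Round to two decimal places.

$7,487.82

After 5 years at 6.8%: 5,040 × 1.397028891 ≈ 7,041.0256.
Then 2 years at 3.1%: 7,041.0256 × 1.063456453 ≈ 7,487.8241.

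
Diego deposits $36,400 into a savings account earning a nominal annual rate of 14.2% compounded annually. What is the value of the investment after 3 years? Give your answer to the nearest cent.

Annual rate = 14.2% = 0.142; years = 3.
A = 36,400·(1 + 0.142)^3 ≈ 36,400·1.489355288 ≈ 54,212.5325.

$54,212.53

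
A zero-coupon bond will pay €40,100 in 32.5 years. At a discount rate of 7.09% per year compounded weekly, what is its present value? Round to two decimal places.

Periodic rate = 7.09%/52 = 0.00136346; 1690 periods.
P = 40,100/(1 + 0.0709/52)^1690 ≈ 40,100/10.000954599 ≈ 4,009.6172.

€4,009.62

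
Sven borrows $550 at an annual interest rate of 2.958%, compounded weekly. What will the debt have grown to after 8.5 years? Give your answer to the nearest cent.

$707.17

Periodic rate = 2.958%/52 = 0.000568846; periods = 52·8.5 = 442.
A = 550·(1 + 0.02958/52)^442 ≈ 550·1.28577097 ≈ 707.1740.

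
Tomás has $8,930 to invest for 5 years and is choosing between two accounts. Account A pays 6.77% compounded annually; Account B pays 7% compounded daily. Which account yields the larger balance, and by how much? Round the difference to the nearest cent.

A: (1 + 0.0677)^5 ≈ 1.3875422422, so 8,930 × 1.3875422422 ≈ 12,390.7522.
B: (1 + 0.07/365)^1825 ≈ 1.4190199292, so 8,930 × 1.4190199292 ≈ 12,671.8480.
Difference ≈ 281.0957 in favor of B.

Account B, by $281.10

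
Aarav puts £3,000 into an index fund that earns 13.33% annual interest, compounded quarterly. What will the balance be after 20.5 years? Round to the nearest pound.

Growth factor = (1 + 0.033325)^82 ≈ 14.70377375.
A ≈ 3,000 × 14.70377375 ≈ 44,111.3212.

£44,111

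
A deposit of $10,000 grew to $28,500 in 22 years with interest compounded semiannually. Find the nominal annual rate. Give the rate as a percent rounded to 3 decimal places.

4.818%

(1 + r/2)^44 = 28,500/10,000 = 2.85.
1 + r/2 = 2.85^(1/44) ≈ 1.024088, so r/2 ≈ 0.0240882.
r ≈ 2·0.0240882 = 4.81765%.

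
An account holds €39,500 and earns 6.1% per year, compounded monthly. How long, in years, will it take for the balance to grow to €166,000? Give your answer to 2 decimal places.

23.60 years

We need (1 + 0.00508333)^(12t) = 4.2025, so 12t = ln 4.2025 / ln 1.005083 ≈ 283.1475.
t ≈ 283.1475/12 = 23.5956 years.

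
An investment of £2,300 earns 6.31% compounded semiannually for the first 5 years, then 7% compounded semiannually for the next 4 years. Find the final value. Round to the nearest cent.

Phase 1: 2,300·(1 + 0.03155)^10 ≈ 3,137.8391.
Phase 2: 3,137.8391·(1 + 0.035)^8 ≈ 4,131.9349.

£4,131.93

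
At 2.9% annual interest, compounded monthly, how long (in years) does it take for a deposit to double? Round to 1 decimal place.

23.9 years

(1 + 0.00241667)^(12t) = 2.
12t = ln 2 / ln(1 + 0.00241667) ≈ 0.69315/0.00241375 ≈ 287.1660.
t ≈ 23.9305.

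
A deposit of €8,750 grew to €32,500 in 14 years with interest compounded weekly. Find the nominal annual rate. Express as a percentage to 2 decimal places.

9.38%

The 728-period growth factor is 32,500/8,750 = 3.71429.
r/52 = 3.71429^(1/728) − 1 ≈ 0.00180408, so r ≈ 52·0.00180408 = 9.38121%.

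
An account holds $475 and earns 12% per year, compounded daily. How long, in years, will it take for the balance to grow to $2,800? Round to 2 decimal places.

We need (1 + 0.000328767)^(365t) = 5.8947, so 365t = ln 5.8947 / ln 1.000329 ≈ 5396.9858.
t ≈ 5396.9858/365 = 14.7863 years.

14.79 years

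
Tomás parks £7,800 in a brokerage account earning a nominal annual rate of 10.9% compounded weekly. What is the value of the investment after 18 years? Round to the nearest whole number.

Growth factor = (1 + 0.109/52)^936 ≈ 7.0989475606.
A ≈ 7,800 × 7.0989475606 ≈ 55,371.7910.

£55,372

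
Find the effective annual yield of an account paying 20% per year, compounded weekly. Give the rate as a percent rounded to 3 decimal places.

22.093%

One year is 52 periods at 0.00384615 each: (1 + 0.00384615)^52 ≈ 1.220934.
EAR = 1.220934 − 1 ≈ 22.09343%.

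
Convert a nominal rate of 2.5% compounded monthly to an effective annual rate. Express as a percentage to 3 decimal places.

One year is 12 periods at 0.00208333 each: (1 + 0.00208333)^12 ≈ 1.025288.
EAR = 1.025288 − 1 ≈ 2.52885%.

2.529%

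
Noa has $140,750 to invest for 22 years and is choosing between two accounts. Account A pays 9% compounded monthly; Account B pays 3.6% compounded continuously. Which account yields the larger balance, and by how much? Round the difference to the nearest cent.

Account A, by $701,163.37

Account A growth factor: (1 + 0.0075)^264 ≈ 7.189430184049; balance ≈ 1,011,912.2984.
Account B growth factor: e^(0.036·22) = e^0.792 ≈ 2.20780762884; balance ≈ 310,748.9238.
Account A is larger by 701,163.3746.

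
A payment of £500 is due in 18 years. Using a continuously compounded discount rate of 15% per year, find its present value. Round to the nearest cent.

£33.60

P = A·e^(−rt) = 500·e^(−2.7).
e^(−2.7) ≈ 0.0672055127, so P ≈ 33.6028.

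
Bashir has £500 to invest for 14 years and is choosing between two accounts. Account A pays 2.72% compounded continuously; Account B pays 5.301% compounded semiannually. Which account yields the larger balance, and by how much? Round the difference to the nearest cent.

Account A growth factor: e^(0.0272·14) = e^0.3808 ≈ 1.46345489; balance ≈ 731.7274.
Account B growth factor: (1 + 0.026505)^28 ≈ 2.080223198; balance ≈ 1,040.1116.
Account B is larger by 308.3842.

Account B, by £308.38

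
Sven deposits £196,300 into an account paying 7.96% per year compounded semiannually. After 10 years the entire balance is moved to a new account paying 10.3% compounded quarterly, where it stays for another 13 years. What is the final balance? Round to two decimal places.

£1,607,222.10

After 10 years at 7.96%: 196,300 × 2.182711124785 ≈ 428,466.1938.
Then 13 years at 10.3%: 428,466.1938 × 3.751105969454 ≈ 1,607,222.0973.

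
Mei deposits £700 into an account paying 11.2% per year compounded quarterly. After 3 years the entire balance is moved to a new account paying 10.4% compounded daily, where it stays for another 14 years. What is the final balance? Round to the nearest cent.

£4,180.79

After 3 years at 11.2%: 700 × 1.392891781 ≈ 975.0242.
Then 14 years at 10.4%: 975.0242 × 4.287880733 ≈ 4,180.7877.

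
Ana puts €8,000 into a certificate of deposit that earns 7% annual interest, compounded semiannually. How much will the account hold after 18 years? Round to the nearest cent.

€27,602.13

Periodic rate = 7%/2 = 0.035; periods = 2·18 = 36.
A = 8,000·(1 + 0.035)^36 ≈ 8,000·3.4502661115 ≈ 27,602.1289.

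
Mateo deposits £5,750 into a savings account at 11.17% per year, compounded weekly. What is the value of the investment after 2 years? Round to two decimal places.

Periodic rate = 11.17%/52 = 0.00214808; periods = 52·2 = 104.
A = 5,750·(1 + 0.1117/52)^104 ≈ 5,750·1.250021065 ≈ 7,187.6211.

£7,187.62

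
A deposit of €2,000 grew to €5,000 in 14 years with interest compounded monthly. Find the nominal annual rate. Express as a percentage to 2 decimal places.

6.56%

(1 + r/12)^168 = 5,000/2,000 = 2.5.
1 + r/12 = 2.5^(1/168) ≈ 1.005469, so r/12 ≈ 0.00546901.
r ≈ 12·0.00546901 = 6.56281%.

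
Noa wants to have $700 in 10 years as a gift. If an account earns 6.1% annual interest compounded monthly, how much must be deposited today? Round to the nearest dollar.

$381

Periodic rate = 6.1%/12 = 0.00508333; 120 periods.
P = 700/(1 + 0.061/12)^120 ≈ 700/1.83758979 ≈ 380.9338.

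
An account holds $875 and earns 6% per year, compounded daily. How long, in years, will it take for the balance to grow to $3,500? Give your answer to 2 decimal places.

23.11 years

We need (1 + 0.000164384)^(365t) = 4, so 365t = ln 4 / ln 1.000164 ≈ 8433.9838.
t ≈ 8433.9838/365 = 23.1068 years.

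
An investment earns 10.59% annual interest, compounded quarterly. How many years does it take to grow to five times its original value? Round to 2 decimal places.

(1 + 0.026475)^(4t) = 5.
4t = ln 5 / ln(1 + 0.026475) ≈ 1.6094/0.0261306 ≈ 61.5921.
t ≈ 15.3980.

15.40 years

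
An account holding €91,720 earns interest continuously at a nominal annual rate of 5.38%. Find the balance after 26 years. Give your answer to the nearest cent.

A = P·e^(rt) = 91,720·e^(0.0538·26) = 91,720·e^1.3988.
e^1.3988 ≈ 4.05033664546, so A ≈ 371,496.8771.

€371,496.88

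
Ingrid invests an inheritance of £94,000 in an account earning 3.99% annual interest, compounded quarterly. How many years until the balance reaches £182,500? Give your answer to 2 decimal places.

16.71 years

(1 + 0.009975)^(4t) = 182,500/94,000 = 1.9415.
4t·ln(1 + 0.009975) = ln(1.9415); 4t = 0.66346/0.00992558 ≈ 66.8430.
t ≈ 16.7107 years.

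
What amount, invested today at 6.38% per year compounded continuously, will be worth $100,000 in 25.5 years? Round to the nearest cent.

P = A·e^(−rt) = 100,000·e^(−1.6269).
e^(−1.6269) ≈ 0.19653789822, so P ≈ 19,653.7898.

$19,653.79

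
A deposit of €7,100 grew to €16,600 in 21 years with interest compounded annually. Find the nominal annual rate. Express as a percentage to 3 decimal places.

(1 + r)^21 = 16,600/7,100 = 2.33803.
1 + r = 2.33803^(1/21) ≈ 1.041272, so r ≈ 0.0412722.
r ≈ 4.12722%.

4.127%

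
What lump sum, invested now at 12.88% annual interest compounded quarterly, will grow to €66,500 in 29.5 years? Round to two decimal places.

€1,580.11

Periodic rate = 12.88%/4 = 0.0322; 118 periods.
P = 66,500/(1 + 0.0322)^118 ≈ 66,500/42.085729414 ≈ 1,580.1081.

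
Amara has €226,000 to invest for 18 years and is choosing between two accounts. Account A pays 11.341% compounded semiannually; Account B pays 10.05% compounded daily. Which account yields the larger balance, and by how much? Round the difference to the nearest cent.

Account A growth factor: (1 + 0.056705)^36 ≈ 7.283421528389; balance ≈ 1,646,053.2654.
Account B growth factor: (1 + 0.1005/365)^6570 ≈ 6.102820238068; balance ≈ 1,379,237.3738.
Account A is larger by 266,815.8916.

Account A, by €266,815.89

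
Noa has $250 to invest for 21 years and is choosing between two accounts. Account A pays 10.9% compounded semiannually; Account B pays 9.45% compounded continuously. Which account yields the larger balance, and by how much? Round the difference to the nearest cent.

Account A growth factor: (1 + 0.0545)^42 ≈ 9.288734106; balance ≈ 2,322.1835.
Account B growth factor: e^(0.0945·21) = e^1.9845 ≈ 7.275408771; balance ≈ 1,818.8522.
Account A is larger by 503.3313.

Account A, by $503.33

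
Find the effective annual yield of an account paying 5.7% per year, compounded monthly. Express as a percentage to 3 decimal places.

5.851%

EAR = (1 + 5.7%/12)^12 − 1 = (1 + 0.00475)^12 − 1.
(1 + 0.00475)^12 ≈ 1.058513, so EAR ≈ 5.85130%.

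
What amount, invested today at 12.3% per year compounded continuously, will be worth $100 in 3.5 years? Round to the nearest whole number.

$65

P = A·e^(−rt) = 100·e^(−0.4305).
e^(−0.4305) ≈ 0.65018392, so P ≈ 65.0184.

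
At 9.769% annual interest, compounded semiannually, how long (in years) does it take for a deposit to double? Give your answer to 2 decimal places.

7.27 years

(1 + 0.048845)^(2t) = 2.
2t = ln 2 / ln(1 + 0.048845) ≈ 0.69315/0.0476896 ≈ 14.5346.
t ≈ 7.2673.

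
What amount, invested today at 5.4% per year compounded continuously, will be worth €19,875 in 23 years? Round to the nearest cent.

€5,740.02

P = A·e^(−rt) = 19,875·e^(−1.242).
e^(−1.242) ≈ 0.28880602789, so P ≈ 5,740.0198.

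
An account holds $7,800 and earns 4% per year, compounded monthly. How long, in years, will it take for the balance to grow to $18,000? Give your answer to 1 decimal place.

(1 + 0.00333333)^(12t) = 18,000/7,800 = 2.3077.
12t·ln(1 + 0.00333333) = ln(2.3077); 12t = 0.83625/0.00332779 ≈ 251.2923.
t ≈ 20.9410 years.

20.9 years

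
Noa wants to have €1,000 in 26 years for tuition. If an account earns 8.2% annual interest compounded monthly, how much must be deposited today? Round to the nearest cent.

€119.46

Periodic rate = 8.2%/12 = 0.00683333; 312 periods.
P = 1,000/(1 + 0.082/12)^312 ≈ 1,000/8.37079349 ≈ 119.4630.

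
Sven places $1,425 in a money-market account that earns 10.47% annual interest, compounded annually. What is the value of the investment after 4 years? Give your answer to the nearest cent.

$2,122.23

Annual rate = 10.47% = 0.1047; years = 4.
A = 1,425·(1 + 0.1047)^4 ≈ 1,425·1.489283631 ≈ 2,122.2292.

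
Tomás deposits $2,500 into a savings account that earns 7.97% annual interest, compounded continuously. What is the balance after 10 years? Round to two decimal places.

A = P·e^(rt) = 2,500·e^(0.0797·10) = 2,500·e^0.797.
e^0.797 ≈ 2.218874311, so A ≈ 5,547.1858.

$5,547.19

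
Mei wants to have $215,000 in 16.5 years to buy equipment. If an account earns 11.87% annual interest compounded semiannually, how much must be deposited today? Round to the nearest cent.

$32,072.73

Periodic rate = 11.87%/2 = 0.05935; 33 periods.
P = 215,000/(1 + 0.05935)^33 ≈ 215,000/6.70351430562 ≈ 32,072.7293.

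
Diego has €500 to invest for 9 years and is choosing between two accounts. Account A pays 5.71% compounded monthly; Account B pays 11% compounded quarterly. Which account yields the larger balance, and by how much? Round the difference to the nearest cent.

Account B, by €492.87

A: (1 + 0.0571/12)^108 ≈ 1.66976218, so 500 × 1.66976218 ≈ 834.8811.
B: (1 + 0.0275)^36 ≈ 2.655497517, so 500 × 2.655497517 ≈ 1,327.7488.
Difference ≈ 492.8677 in favor of B.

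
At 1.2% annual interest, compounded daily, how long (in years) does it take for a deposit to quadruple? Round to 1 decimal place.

115.5 years

(1 + 0.0000328767)^(365t) = 4.
365t = ln 4 / ln(1 + 0.0000328767) ≈ 1.3863/3.28762e-05 ≈ 42167.1466.
t ≈ 115.5264.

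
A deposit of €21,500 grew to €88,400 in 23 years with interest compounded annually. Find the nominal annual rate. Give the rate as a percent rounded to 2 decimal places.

The 23-period growth factor is 88,400/21,500 = 4.11163.
r = 4.11163^(1/23) − 1 ≈ 0.063399, i.e. 6.33990%.

6.34%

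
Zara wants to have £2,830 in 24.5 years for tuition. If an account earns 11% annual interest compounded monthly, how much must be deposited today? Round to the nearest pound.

Periodic rate = 11%/12 = 0.00916667; 294 periods.
P = 2,830/(1 + 0.11/12)^294 ≈ 2,830/14.62486097 ≈ 193.5061.

£194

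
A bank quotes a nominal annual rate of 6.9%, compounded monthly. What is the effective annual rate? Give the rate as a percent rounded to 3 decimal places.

7.122%

One year is 12 periods at 0.00575 each: (1 + 0.00575)^12 ≈ 1.071224.
EAR = 1.071224 − 1 ≈ 7.12245%.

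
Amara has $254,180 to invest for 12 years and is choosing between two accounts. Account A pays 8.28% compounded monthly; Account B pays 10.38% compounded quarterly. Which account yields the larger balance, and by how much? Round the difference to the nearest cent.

Account B, by $185,171.81

A: (1 + 0.0069)^144 ≈ 2.69173984557, so 254,180 × 2.69173984557 ≈ 684,186.4339.
B: (1 + 0.02595)^48 ≈ 3.42024643551, so 254,180 × 3.42024643551 ≈ 869,358.2390.
Difference ≈ 185,171.8050 in favor of B.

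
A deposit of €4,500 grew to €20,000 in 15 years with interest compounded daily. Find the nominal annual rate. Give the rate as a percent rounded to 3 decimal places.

The 5475-period growth factor is 20,000/4,500 = 4.44444.
r/365 = 4.44444^(1/5475) − 1 ≈ 0.000272485, so r ≈ 365·0.000272485 = 9.94572%.

9.946%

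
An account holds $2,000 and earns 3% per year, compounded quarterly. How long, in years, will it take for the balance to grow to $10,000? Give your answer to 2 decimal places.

53.85 years

We need (1 + 0.0075)^(4t) = 5, so 4t = ln 5 / ln 1.0075 ≈ 215.3954.
t ≈ 215.3954/4 = 53.8489 years.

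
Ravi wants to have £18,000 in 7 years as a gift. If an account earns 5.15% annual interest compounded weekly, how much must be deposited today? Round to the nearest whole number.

£12,554

Growth factor = (1 + 0.0515/52)^364 ≈ 1.4337904488.
P = 18,000/1.4337904488 ≈ 12,554.1358.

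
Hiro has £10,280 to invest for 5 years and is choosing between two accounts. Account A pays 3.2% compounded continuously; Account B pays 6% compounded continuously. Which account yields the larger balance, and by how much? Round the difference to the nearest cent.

Account A growth factor: e^(0.032·5) = e^0.16 ≈ 1.173510871; balance ≈ 12,063.6918.
Account B growth factor: e^(0.06·5) = e^0.3 ≈ 1.3498588076; balance ≈ 13,876.5485.
Account B is larger by 1,812.8568.

Account B, by £1,812.86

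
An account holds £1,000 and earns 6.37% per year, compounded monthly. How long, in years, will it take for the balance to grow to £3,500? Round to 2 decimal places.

19.72 years

We need (1 + 0.00530833)^(12t) = 3.5, so 12t = ln 3.5 / ln 1.005308 ≈ 236.6251.
t ≈ 236.6251/12 = 19.7188 years.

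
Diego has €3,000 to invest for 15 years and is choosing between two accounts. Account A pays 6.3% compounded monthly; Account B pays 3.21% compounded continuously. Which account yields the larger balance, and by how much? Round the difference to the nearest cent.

Account A growth factor: (1 + 0.00525)^180 ≈ 2.566461298; balance ≈ 7,699.3839.
Account B growth factor: e^(0.0321·15) = e^0.4815 ≈ 1.618500333; balance ≈ 4,855.5010.
Account A is larger by 2,843.8829.

Account A, by €2,843.88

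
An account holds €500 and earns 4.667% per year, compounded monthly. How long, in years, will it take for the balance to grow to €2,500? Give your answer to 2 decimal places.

34.55 years

We need (1 + 0.00388917)^(12t) = 5, so 12t = ln 5 / ln 1.003889 ≈ 414.6301.
t ≈ 414.6301/12 = 34.5525 years.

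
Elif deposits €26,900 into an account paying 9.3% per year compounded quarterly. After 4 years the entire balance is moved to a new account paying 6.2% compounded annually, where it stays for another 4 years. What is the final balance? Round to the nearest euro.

Phase 1: 26,900·(1 + 0.02325)^16 ≈ 38,856.2006.
Phase 2: 38,856.2006·(1 + 0.062)^4 ≈ 49,426.3341.

€49,426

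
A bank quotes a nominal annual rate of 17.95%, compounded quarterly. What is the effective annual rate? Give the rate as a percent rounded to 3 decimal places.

19.195%

One year is 4 periods at 0.044875 each: (1 + 0.044875)^4 ≈ 1.191948.
EAR = 1.191948 − 1 ≈ 19.19481%.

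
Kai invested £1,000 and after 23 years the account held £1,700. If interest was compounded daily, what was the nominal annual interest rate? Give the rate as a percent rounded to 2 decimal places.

The 8395-period growth factor is 1,700/1,000 = 1.7.
r/365 = 1.7^(1/8395) − 1 ≈ 0.0000632097, so r ≈ 365·0.0000632097 = 2.30715%.

2.31%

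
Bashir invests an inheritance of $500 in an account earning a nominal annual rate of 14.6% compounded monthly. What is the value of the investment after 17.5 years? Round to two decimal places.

Growth factor = (1 + 0.146/12)^210 ≈ 12.67437216.
A ≈ 500 × 12.67437216 ≈ 6,337.1861.

$6,337.19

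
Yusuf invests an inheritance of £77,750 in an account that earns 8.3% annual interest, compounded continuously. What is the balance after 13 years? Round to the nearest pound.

£228,720

A = P·e^(rt) = 77,750·e^(0.083·13) = 77,750·e^1.079.
e^1.079 ≈ 2.94173634336, so A ≈ 228,720.0007.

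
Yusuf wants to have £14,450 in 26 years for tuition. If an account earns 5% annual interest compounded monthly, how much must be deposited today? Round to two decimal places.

Growth factor = (1 + 0.05/12)^312 ≈ 3.6593998786.
P = 14,450/3.6593998786 ≈ 3,948.7349.

£3,948.73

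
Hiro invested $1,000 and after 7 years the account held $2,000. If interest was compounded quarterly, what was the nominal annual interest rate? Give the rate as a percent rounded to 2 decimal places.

10.03%

The 28-period growth factor is 2,000/1,000 = 2.
r/4 = 2^(1/28) − 1 ≈ 0.0250642, so r ≈ 4·0.0250642 = 10.02568%.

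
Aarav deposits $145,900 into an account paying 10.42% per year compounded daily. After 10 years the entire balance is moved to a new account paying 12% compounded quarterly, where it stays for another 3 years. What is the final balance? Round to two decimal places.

$589,620.07

Phase 1: 145,900·(1 + 0.1042/365)^3650 ≈ 413,547.6522.
Phase 2: 413,547.6522·(1 + 0.03)^12 ≈ 589,620.0674.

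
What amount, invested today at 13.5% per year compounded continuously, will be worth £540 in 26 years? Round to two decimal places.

£16.14

P = A·e^(−rt) = 540·e^(−3.51).
e^(−3.51) ≈ 0.0298969144, so P ≈ 16.1443.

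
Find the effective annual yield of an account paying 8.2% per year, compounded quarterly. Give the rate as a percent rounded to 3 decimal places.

8.456%

One year is 4 periods at 0.0205 each: (1 + 0.0205)^4 ≈ 1.084556.
EAR = 1.084556 − 1 ≈ 8.45561%.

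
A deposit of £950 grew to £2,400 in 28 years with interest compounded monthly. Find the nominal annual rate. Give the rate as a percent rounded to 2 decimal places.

(1 + r/12)^336 = 2,400/950 = 2.52632.
1 + r/12 = 2.52632^(1/336) ≈ 1.002762, so r/12 ≈ 0.00276203.
r ≈ 12·0.00276203 = 3.31443%.

3.31%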